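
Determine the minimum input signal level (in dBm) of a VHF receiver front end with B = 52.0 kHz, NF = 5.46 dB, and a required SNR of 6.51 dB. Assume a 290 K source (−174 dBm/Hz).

Sensitivity = −174 + 10 log₁₀(B) + NF + SNR_min
= −174 + 47.16 + 5.46 + 6.51
= −114.87 dBm → −114.9 dBm

−114.9 dBm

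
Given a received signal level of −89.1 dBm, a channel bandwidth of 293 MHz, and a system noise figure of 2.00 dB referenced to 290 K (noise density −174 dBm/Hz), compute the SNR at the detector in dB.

Noise floor: N = −174 + 10 log₁₀(B) + NF
10 log₁₀(2.93×10⁸) = 84.67 dB
N = −174 + 84.67 + 2.00 = −87.33 dBm
SNR = P_sig − N = −89.1 − (−87.33) = −1.77 dB → −1.8 dB

−1.8 dB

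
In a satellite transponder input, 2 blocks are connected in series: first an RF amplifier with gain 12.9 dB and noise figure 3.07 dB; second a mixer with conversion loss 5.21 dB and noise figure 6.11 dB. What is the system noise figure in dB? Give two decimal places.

Convert to linear (a loss of L dB is a gain of −L dB): F_i = 10^(NF_i/10), G_i = 10^(G_i,dB/10)
  Stage 1: F_1 = 10^(3.07/10) = 2.028, G_1 = 10^(12.9/10) = 19.50
  Stage 2: F_2 = 10^(6.11/10) = 4.083, G_2 = 10^(−5.21/10) = 0.3013
Friis cascade:
  F = 2.028 + (4.083 − 1)/19.50 = 2.186
NF = 10 log₁₀(2.186) = 3.40 dB

3.40 dB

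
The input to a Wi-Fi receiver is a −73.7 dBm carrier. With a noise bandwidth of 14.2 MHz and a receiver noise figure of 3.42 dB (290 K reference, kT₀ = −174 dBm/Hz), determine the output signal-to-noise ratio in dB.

25.4 dB

Noise floor: N = −174 + 10 log₁₀(B) + NF
10 log₁₀(1.42×10⁷) = 71.52 dB
N = −174 + 71.52 + 3.42 = −99.06 dBm
SNR = P_sig − N = −73.7 − (−99.06) = 25.36 dB → 25.4 dB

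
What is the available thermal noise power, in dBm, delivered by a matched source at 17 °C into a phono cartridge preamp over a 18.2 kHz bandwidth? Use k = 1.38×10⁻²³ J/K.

−131.4 dBm

T = 17 °C + 273.15 = 290.15 K
P_n = kTB = 1.38×10⁻²³ × 290.15 × 1.82×10⁴ = 7.29×10⁻¹⁷ W
In dBm: 10 log₁₀(7.29×10⁻¹⁷ / 10⁻³) = −131.4 dBm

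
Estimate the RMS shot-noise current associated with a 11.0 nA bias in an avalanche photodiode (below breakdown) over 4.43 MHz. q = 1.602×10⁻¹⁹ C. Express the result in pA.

I_n = √(2qI·B)
2qI·B = 2 × 1.602×10⁻¹⁹ × 1.10×10⁻⁸ × 4.43×10⁶ = 1.56×10⁻²⁰ A²
I_n = √(1.56×10⁻²⁰) = 1.25×10⁻¹⁰ A = 125 pA

125 pA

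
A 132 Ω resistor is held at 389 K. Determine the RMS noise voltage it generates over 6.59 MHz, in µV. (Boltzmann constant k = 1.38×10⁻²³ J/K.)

4.32 µV

V_n = √(4kTRB)
4kTRB = 4 × 1.38×10⁻²³ × 389 × 1.32×10² × 6.59×10⁶ = 1.87×10⁻¹¹ V²
V_n = √(1.87×10⁻¹¹) = 4.32×10⁻⁶ V = 4.32 µV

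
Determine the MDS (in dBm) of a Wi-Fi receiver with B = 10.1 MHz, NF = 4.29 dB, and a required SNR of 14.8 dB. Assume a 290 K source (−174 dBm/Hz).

−84.9 dBm

Sensitivity = −174 + 10 log₁₀(B) + NF + SNR_min
= −174 + 70.04 + 4.29 + 14.8
= −84.87 dBm → −84.9 dBm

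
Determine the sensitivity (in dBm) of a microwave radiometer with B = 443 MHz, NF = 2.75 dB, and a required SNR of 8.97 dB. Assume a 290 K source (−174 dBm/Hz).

Sensitivity = −174 + 10 log₁₀(B) + NF + SNR_min
= −174 + 86.46 + 2.75 + 8.97
= −75.82 dBm → −75.8 dBm

−75.8 dBm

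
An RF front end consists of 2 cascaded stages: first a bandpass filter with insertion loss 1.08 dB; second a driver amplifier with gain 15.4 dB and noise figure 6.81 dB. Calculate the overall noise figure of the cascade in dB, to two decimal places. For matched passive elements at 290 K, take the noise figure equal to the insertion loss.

7.89 dB

Convert to linear (a loss of L dB is a gain of −L dB): F_i = 10^(NF_i/10), G_i = 10^(G_i,dB/10)
  Stage 1: F_1 = 10^(1.08/10) = 1.282, G_1 = 10^(−1.08/10) = 0.7798
  Stage 2: F_2 = 10^(6.81/10) = 4.797, G_2 = 10^(15.4/10) = 34.67
Friis cascade:
  F = 1.282 + (4.797 − 1)/0.7798 = 6.152
NF = 10 log₁₀(6.152) = 7.89 dB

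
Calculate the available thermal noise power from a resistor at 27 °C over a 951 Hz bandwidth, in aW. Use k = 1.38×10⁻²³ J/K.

T = 27 °C + 273.15 = 300.15 K
P_n = kTB = 1.38×10⁻²³ × 300.15 × 9.51×10² = 3.94×10⁻¹⁸ W = 3.94 aW

3.94 aW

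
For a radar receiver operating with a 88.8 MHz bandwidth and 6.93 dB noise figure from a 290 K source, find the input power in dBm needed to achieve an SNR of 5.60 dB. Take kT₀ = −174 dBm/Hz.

Sensitivity = −174 + 10 log₁₀(B) + NF + SNR_min
= −174 + 79.48 + 6.93 + 5.60
= −81.99 dBm → −82.0 dBm

−82.0 dBm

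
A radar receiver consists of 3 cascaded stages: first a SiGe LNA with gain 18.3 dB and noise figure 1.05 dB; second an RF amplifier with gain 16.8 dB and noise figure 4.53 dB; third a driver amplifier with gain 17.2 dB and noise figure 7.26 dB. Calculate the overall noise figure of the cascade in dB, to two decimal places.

1.15 dB

Convert to linear (a loss of L dB is a gain of −L dB): F_i = 10^(NF_i/10), G_i = 10^(G_i,dB/10)
  Stage 1: F_1 = 10^(1.05/10) = 1.274, G_1 = 10^(18.3/10) = 67.61
  Stage 2: F_2 = 10^(4.53/10) = 2.838, G_2 = 10^(16.8/10) = 47.86
  Stage 3: F_3 = 10^(7.26/10) = 5.321, G_3 = 10^(17.2/10) = 52.48
Friis cascade:
  F = 1.274 + (2.838 − 1)/67.61 + (5.321 − 1)/3236 = 1.302
NF = 10 log₁₀(1.302) = 1.15 dB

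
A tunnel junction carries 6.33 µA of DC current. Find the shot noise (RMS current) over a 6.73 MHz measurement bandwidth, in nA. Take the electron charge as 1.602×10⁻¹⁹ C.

3.69 nA

I_n = √(2qI·B)
2qI·B = 2 × 1.602×10⁻¹⁹ × 6.33×10⁻⁶ × 6.73×10⁶ = 1.36×10⁻¹⁷ A²
I_n = √(1.36×10⁻¹⁷) = 3.69×10⁻⁹ A = 3.69 nA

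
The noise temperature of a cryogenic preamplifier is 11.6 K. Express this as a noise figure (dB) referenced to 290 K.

F = 1 + T_e/T₀ = 1 + 11.6/290 = 1.04
NF = 10 log₁₀(1.04) = 0.170 dB

0.170 dB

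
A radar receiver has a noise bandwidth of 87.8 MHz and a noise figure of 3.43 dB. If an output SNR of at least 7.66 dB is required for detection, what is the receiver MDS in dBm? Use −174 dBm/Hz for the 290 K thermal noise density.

−83.5 dBm

Sensitivity = −174 + 10 log₁₀(B) + NF + SNR_min
= −174 + 79.43 + 3.43 + 7.66
= −83.48 dBm → −83.5 dBm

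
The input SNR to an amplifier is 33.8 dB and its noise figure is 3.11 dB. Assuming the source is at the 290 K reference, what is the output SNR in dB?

30.69 dB

By definition F = SNR_in/SNR_out, so in dB: SNR_out = SNR_in − NF
SNR_out = 33.8 − 3.11 = 30.69 dB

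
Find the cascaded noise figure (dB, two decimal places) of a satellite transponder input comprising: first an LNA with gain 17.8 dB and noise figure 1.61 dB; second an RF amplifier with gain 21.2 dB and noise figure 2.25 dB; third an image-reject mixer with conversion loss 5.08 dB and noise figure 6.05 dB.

1.64 dB

Convert to linear (a loss of L dB is a gain of −L dB): F_i = 10^(NF_i/10), G_i = 10^(G_i,dB/10)
  Stage 1: F_1 = 10^(1.61/10) = 1.449, G_1 = 10^(17.8/10) = 60.26
  Stage 2: F_2 = 10^(2.25/10) = 1.679, G_2 = 10^(21.2/10) = 131.8
  Stage 3: F_3 = 10^(6.05/10) = 4.027, G_3 = 10^(−5.08/10) = 0.3105
Friis cascade:
  F = 1.449 + (1.679 − 1)/60.26 + (4.027 − 1)/7943 = 1.460
NF = 10 log₁₀(1.460) = 1.64 dB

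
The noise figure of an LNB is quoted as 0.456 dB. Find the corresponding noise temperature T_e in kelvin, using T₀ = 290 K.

32.1 K

F = 10^(0.456/10) = 1.11071
T_e = (F − 1)·T₀ = (1.11071 − 1) × 290 = 32.1 K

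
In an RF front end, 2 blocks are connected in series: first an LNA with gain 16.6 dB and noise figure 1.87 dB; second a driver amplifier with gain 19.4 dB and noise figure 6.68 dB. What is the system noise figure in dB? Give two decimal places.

2.09 dB

Convert to linear (a loss of L dB is a gain of −L dB): F_i = 10^(NF_i/10), G_i = 10^(G_i,dB/10)
  Stage 1: F_1 = 10^(1.87/10) = 1.538, G_1 = 10^(16.6/10) = 45.71
  Stage 2: F_2 = 10^(6.68/10) = 4.656, G_2 = 10^(19.4/10) = 87.10
Friis cascade:
  F = 1.538 + (4.656 − 1)/45.71 = 1.618
NF = 10 log₁₀(1.618) = 2.09 dB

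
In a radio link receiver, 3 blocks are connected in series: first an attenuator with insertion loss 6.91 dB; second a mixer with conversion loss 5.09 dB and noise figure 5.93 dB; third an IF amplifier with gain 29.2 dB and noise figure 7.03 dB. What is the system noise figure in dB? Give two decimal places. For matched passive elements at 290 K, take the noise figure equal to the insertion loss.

Convert to linear (a loss of L dB is a gain of −L dB): F_i = 10^(NF_i/10), G_i = 10^(G_i,dB/10)
  Stage 1: F_1 = 10^(6.91/10) = 4.909, G_1 = 10^(−6.91/10) = 0.2037
  Stage 2: F_2 = 10^(5.93/10) = 3.917, G_2 = 10^(−5.09/10) = 0.3097
  Stage 3: F_3 = 10^(7.03/10) = 5.047, G_3 = 10^(29.2/10) = 831.8
Friis cascade:
  F = 4.909 + (3.917 − 1)/0.2037 + (5.047 − 1)/0.06310 = 83.37
NF = 10 log₁₀(83.37) = 19.21 dB

19.21 dB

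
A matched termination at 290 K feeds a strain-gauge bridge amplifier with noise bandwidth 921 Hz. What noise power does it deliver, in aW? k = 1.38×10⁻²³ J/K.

P_n = kTB = 1.38×10⁻²³ × 290 × 9.21×10² = 3.69×10⁻¹⁸ W = 3.69 aW

3.69 aW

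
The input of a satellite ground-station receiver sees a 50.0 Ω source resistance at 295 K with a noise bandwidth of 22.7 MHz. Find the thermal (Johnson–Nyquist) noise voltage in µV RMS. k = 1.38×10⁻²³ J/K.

V_n = √(4kTRB)
4kTRB = 4 × 1.38×10⁻²³ × 295 × 5.00×10¹ × 2.27×10⁷ = 1.85×10⁻¹¹ V²
V_n = √(1.85×10⁻¹¹) = 4.30×10⁻⁶ V = 4.30 µV

4.30 µV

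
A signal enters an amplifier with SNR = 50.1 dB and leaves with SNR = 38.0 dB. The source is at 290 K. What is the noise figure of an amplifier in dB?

NF (dB) = SNR_in(dB) − SNR_out(dB) when the source is at T₀
NF = 50.1 − 38.0 = 12.1 dB

12.1 dB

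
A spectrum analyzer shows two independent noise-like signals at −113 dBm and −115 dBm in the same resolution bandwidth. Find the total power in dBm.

Convert to linear, add, convert back:
P₁ = 5.01×10⁻¹⁵ W, P₂ = 3.16×10⁻¹⁵ W
P_tot = 8.17×10⁻¹⁵ W → 10 log₁₀(P_tot / 10⁻³) = −110.9 dBm

−110.9 dBm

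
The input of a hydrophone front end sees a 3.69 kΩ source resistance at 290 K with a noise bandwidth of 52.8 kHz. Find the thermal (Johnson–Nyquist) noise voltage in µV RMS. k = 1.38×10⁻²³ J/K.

V_n = √(4kTRB)
4kTRB = 4 × 1.38×10⁻²³ × 290 × 3.69×10³ × 5.28×10⁴ = 3.12×10⁻¹² V²
V_n = √(3.12×10⁻¹²) = 1.77×10⁻⁶ V = 1.77 µV

1.77 µV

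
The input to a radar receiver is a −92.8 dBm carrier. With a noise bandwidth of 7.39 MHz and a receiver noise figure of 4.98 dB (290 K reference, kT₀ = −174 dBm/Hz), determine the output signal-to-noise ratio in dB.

Noise floor: N = −174 + 10 log₁₀(B) + NF
10 log₁₀(7.39×10⁶) = 68.69 dB
N = −174 + 68.69 + 4.98 = −100.33 dBm
SNR = P_sig − N = −92.8 − (−100.33) = 7.53 dB → 7.5 dB

7.5 dB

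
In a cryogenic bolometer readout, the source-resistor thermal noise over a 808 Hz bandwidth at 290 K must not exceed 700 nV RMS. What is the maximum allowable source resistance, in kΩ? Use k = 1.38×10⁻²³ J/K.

Johnson–Nyquist: V_n = √(4kTRB) ⇒ R = V_n² / (4kTB)
4kTB = 4 × 1.38×10⁻²³ × 290 × 8.08×10² = 1.29×10⁻¹⁷
R = (7.00×10⁻⁷)² / 1.29×10⁻¹⁷ = 3.79×10⁴ Ω = 37.9 kΩ

37.9 kΩ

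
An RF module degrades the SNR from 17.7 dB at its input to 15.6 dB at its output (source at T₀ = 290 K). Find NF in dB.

NF (dB) = SNR_in(dB) − SNR_out(dB) when the source is at T₀
NF = 17.7 − 15.6 = 2.1 dB

2.1 dB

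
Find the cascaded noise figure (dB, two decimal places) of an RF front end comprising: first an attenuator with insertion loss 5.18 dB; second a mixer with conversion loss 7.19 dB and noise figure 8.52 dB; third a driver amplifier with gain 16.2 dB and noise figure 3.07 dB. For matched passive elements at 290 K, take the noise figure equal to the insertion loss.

16.15 dB

Convert to linear (a loss of L dB is a gain of −L dB): F_i = 10^(NF_i/10), G_i = 10^(G_i,dB/10)
  Stage 1: F_1 = 10^(5.18/10) = 3.296, G_1 = 10^(−5.18/10) = 0.3034
  Stage 2: F_2 = 10^(8.52/10) = 7.112, G_2 = 10^(−7.19/10) = 0.1910
  Stage 3: F_3 = 10^(3.07/10) = 2.028, G_3 = 10^(16.2/10) = 41.69
Friis cascade:
  F = 3.296 + (7.112 − 1)/0.3034 + (2.028 − 1)/0.05794 = 41.18
NF = 10 log₁₀(41.18) = 16.15 dB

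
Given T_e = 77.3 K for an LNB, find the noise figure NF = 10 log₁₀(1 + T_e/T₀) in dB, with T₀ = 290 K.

1.03 dB

F = 1 + T_e/T₀ = 1 + 77.3/290 = 1.26655
NF = 10 log₁₀(1.26655) = 1.03 dB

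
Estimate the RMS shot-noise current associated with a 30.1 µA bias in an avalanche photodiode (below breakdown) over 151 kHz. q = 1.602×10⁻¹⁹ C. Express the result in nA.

1.21 nA

I_n = √(2qI·B)
2qI·B = 2 × 1.602×10⁻¹⁹ × 3.01×10⁻⁵ × 1.51×10⁵ = 1.46×10⁻¹⁸ A²
I_n = √(1.46×10⁻¹⁸) = 1.21×10⁻⁹ A = 1.21 nA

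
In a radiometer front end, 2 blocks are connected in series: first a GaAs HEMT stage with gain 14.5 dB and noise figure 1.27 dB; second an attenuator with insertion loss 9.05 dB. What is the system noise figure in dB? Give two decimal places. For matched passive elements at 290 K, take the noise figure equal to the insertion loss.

Convert to linear (a loss of L dB is a gain of −L dB): F_i = 10^(NF_i/10), G_i = 10^(G_i,dB/10)
  Stage 1: F_1 = 10^(1.27/10) = 1.340, G_1 = 10^(14.5/10) = 28.18
  Stage 2: F_2 = 10^(9.05/10) = 8.035, G_2 = 10^(−9.05/10) = 0.1245
Friis cascade:
  F = 1.340 + (8.035 − 1)/28.18 = 1.589
NF = 10 log₁₀(1.589) = 2.01 dB

2.01 dB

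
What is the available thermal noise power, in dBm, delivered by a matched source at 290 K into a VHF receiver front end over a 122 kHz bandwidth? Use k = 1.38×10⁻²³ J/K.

−123.1 dBm

P_n = kTB = 1.38×10⁻²³ × 290 × 1.22×10⁵ = 4.88×10⁻¹⁶ W
In dBm: 10 log₁₀(4.88×10⁻¹⁶ / 10⁻³) = −123.1 dBm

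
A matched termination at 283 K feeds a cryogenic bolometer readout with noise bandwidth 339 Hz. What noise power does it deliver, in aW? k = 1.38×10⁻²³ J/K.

1.32 aW

P_n = kTB = 1.38×10⁻²³ × 283 × 3.39×10² = 1.32×10⁻¹⁸ W = 1.32 aW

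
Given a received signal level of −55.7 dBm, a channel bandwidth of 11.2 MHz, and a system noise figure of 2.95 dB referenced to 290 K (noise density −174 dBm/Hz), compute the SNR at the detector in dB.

Noise floor: N = −174 + 10 log₁₀(B) + NF
10 log₁₀(1.12×10⁷) = 70.49 dB
N = −174 + 70.49 + 2.95 = −100.56 dBm
SNR = P_sig − N = −55.7 − (−100.56) = 44.86 dB → 44.9 dB

44.9 dB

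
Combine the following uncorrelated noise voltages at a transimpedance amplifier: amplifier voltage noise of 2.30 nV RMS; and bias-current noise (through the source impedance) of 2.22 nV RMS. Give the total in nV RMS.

Uncorrelated sources add in power (mean-square): V_tot = √(ΣV_i²)
V_tot = √[(2.30×10⁻⁹)² + (2.22×10⁻⁹)²] = 3.20×10⁻⁹ V = 3.20 nV

3.20 nV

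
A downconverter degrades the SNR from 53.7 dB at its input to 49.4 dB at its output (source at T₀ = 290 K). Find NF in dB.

4.3 dB

NF (dB) = SNR_in(dB) − SNR_out(dB) when the source is at T₀
NF = 53.7 − 49.4 = 4.3 dB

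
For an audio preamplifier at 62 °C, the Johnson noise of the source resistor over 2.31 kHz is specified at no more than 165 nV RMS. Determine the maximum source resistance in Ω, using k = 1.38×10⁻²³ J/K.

637 Ω

T = 62 °C + 273.15 = 335.15 K
Johnson–Nyquist: V_n = √(4kTRB) ⇒ R = V_n² / (4kTB)
4kTB = 4 × 1.38×10⁻²³ × 335.15 × 2.31×10³ = 4.27×10⁻¹⁷
R = (1.65×10⁻⁷)² / 4.27×10⁻¹⁷ = 6.37×10² Ω = 637 Ω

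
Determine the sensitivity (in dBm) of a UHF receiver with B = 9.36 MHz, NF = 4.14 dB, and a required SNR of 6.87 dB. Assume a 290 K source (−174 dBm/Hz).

Sensitivity = −174 + 10 log₁₀(B) + NF + SNR_min
= −174 + 69.71 + 4.14 + 6.87
= −93.28 dBm → −93.3 dBm

−93.3 dBm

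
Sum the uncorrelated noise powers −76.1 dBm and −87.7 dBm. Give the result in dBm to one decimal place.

Convert to linear, add, convert back:
P₁ = 2.45×10⁻¹¹ W, P₂ = 1.70×10⁻¹² W
P_tot = 2.62×10⁻¹¹ W → 10 log₁₀(P_tot / 10⁻³) = −75.8 dBm

−75.8 dBm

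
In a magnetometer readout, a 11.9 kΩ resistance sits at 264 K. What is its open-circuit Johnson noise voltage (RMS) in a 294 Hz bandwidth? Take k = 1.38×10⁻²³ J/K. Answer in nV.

V_n = √(4kTRB)
4kTRB = 4 × 1.38×10⁻²³ × 264 × 1.19×10⁴ × 2.94×10² = 5.10×10⁻¹⁴ V²
V_n = √(5.10×10⁻¹⁴) = 2.26×10⁻⁷ V = 226 nV

226 nV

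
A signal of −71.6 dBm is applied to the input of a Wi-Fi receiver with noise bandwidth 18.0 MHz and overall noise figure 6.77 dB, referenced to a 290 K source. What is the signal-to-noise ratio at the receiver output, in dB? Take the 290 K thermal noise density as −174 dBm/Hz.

23.1 dB

Noise floor: N = −174 + 10 log₁₀(B) + NF
10 log₁₀(1.80×10⁷) = 72.55 dB
N = −174 + 72.55 + 6.77 = −94.68 dBm
SNR = P_sig − N = −71.6 − (−94.68) = 23.08 dB → 23.1 dB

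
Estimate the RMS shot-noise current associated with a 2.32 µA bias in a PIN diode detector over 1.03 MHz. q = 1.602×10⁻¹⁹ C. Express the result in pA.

I_n = √(2qI·B)
2qI·B = 2 × 1.602×10⁻¹⁹ × 2.32×10⁻⁶ × 1.03×10⁶ = 7.66×10⁻¹⁹ A²
I_n = √(7.66×10⁻¹⁹) = 8.75×10⁻¹⁰ A = 875 pA

875 pA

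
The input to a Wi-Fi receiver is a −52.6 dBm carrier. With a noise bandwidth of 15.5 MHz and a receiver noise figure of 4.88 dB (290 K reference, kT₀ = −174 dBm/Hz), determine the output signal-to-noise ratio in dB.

Noise floor: N = −174 + 10 log₁₀(B) + NF
10 log₁₀(1.55×10⁷) = 71.9 dB
N = −174 + 71.9 + 4.88 = −97.22 dBm
SNR = P_sig − N = −52.6 − (−97.22) = 44.62 dB → 44.6 dB

44.6 dB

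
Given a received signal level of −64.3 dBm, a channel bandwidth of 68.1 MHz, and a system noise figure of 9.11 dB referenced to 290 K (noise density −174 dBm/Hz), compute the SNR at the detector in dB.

22.3 dB

Noise floor: N = −174 + 10 log₁₀(B) + NF
10 log₁₀(6.81×10⁷) = 78.33 dB
N = −174 + 78.33 + 9.11 = −86.56 dBm
SNR = P_sig − N = −64.3 − (−86.56) = 22.26 dB → 22.3 dB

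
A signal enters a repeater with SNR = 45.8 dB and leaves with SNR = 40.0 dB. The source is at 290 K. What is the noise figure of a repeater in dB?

NF (dB) = SNR_in(dB) − SNR_out(dB) when the source is at T₀
NF = 45.8 − 40.0 = 5.8 dB

5.8 dB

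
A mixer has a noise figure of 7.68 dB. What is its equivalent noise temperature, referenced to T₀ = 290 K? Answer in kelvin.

1410 K

F = 10^(7.68/10) = 5.86138
T_e = (F − 1)·T₀ = (5.86138 − 1) × 290 = 1410 K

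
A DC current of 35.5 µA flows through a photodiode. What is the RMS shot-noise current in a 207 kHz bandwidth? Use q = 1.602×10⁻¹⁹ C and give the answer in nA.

1.53 nA

I_n = √(2qI·B)
2qI·B = 2 × 1.602×10⁻¹⁹ × 3.55×10⁻⁵ × 2.07×10⁵ = 2.35×10⁻¹⁸ A²
I_n = √(2.35×10⁻¹⁸) = 1.53×10⁻⁹ A = 1.53 nA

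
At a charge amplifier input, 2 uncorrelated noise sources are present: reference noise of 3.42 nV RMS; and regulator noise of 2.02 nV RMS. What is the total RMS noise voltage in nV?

Uncorrelated sources add in power (mean-square): V_tot = √(ΣV_i²)
V_tot = √[(3.42×10⁻⁹)² + (2.02×10⁻⁹)²] = 3.97×10⁻⁹ V = 3.97 nV

3.97 nV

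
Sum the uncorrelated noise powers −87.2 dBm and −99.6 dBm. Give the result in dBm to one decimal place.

Convert to linear, add, convert back:
P₁ = 1.91×10⁻¹² W, P₂ = 1.10×10⁻¹³ W
P_tot = 2.02×10⁻¹² W → 10 log₁₀(P_tot / 10⁻³) = −87.0 dBm

−87.0 dBm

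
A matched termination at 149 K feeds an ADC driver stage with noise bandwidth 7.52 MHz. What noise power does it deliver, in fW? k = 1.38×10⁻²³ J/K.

15.5 fW

P_n = kTB = 1.38×10⁻²³ × 149 × 7.52×10⁶ = 1.55×10⁻¹⁴ W = 15.5 fW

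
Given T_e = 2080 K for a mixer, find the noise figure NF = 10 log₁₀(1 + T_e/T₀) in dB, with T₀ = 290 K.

9.12 dB

F = 1 + T_e/T₀ = 1 + 2080/290 = 8.17241
NF = 10 log₁₀(8.17241) = 9.12 dB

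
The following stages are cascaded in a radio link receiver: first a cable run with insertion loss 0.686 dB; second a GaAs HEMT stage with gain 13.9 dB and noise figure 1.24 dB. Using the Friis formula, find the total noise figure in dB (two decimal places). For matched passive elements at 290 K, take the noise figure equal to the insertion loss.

Convert to linear (a loss of L dB is a gain of −L dB): F_i = 10^(NF_i/10), G_i = 10^(G_i,dB/10)
  Stage 1: F_1 = 10^(0.686/10) = 1.171, G_1 = 10^(−0.686/10) = 0.8539
  Stage 2: F_2 = 10^(1.24/10) = 1.330, G_2 = 10^(13.9/10) = 24.55
Friis cascade:
  F = 1.171 + (1.330 − 1)/0.8539 = 1.558
NF = 10 log₁₀(1.558) = 1.93 dB

1.93 dB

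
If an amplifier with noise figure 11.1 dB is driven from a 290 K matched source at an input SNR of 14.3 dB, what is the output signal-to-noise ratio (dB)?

By definition F = SNR_in/SNR_out, so in dB: SNR_out = SNR_in − NF
SNR_out = 14.3 − 11.1 = 3.2 dB

3.2 dB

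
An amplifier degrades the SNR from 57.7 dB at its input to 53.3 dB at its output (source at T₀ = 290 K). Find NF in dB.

NF (dB) = SNR_in(dB) − SNR_out(dB) when the source is at T₀
NF = 57.7 − 53.3 = 4.4 dB

4.4 dB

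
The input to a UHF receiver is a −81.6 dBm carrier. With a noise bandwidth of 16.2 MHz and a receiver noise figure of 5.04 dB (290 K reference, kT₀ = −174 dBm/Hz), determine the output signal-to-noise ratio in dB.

Noise floor: N = −174 + 10 log₁₀(B) + NF
10 log₁₀(1.62×10⁷) = 72.1 dB
N = −174 + 72.1 + 5.04 = −96.86 dBm
SNR = P_sig − N = −81.6 − (−96.86) = 15.26 dB → 15.3 dB

15.3 dB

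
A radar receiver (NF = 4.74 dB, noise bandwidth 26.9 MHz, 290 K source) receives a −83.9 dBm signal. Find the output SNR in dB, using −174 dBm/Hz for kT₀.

11.1 dB

Noise floor: N = −174 + 10 log₁₀(B) + NF
10 log₁₀(2.69×10⁷) = 74.3 dB
N = −174 + 74.3 + 4.74 = −94.96 dBm
SNR = P_sig − N = −83.9 − (−94.96) = 11.06 dB → 11.1 dB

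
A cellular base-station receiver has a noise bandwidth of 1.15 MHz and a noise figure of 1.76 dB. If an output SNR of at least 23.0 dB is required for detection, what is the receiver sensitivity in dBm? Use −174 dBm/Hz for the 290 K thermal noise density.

Sensitivity = −174 + 10 log₁₀(B) + NF + SNR_min
= −174 + 60.61 + 1.76 + 23.0
= −88.63 dBm → −88.6 dBm

−88.6 dBm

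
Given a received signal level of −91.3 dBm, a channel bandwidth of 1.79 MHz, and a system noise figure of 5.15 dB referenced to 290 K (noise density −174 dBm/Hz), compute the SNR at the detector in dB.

15.0 dB

Noise floor: N = −174 + 10 log₁₀(B) + NF
10 log₁₀(1.79×10⁶) = 62.53 dB
N = −174 + 62.53 + 5.15 = −106.32 dBm
SNR = P_sig − N = −91.3 − (−106.32) = 15.02 dB → 15.0 dB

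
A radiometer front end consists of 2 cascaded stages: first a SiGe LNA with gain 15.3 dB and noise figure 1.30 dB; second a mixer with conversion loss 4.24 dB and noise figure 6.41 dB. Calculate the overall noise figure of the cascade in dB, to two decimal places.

1.61 dB

Convert to linear (a loss of L dB is a gain of −L dB): F_i = 10^(NF_i/10), G_i = 10^(G_i,dB/10)
  Stage 1: F_1 = 10^(1.30/10) = 1.349, G_1 = 10^(15.3/10) = 33.88
  Stage 2: F_2 = 10^(6.41/10) = 4.375, G_2 = 10^(−4.24/10) = 0.3767
Friis cascade:
  F = 1.349 + (4.375 − 1)/33.88 = 1.449
NF = 10 log₁₀(1.449) = 1.61 dB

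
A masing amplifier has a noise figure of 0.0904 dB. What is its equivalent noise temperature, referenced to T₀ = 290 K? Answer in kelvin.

6.10 K

F = 10^(0.0904/10) = 1.02103
T_e = (F − 1)·T₀ = (1.02103 − 1) × 290 = 6.10 K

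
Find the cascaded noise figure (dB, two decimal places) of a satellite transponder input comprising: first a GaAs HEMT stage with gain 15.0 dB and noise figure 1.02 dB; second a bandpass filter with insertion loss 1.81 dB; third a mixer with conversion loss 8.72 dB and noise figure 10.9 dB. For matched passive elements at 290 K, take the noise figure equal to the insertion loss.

2.61 dB

Convert to linear (a loss of L dB is a gain of −L dB): F_i = 10^(NF_i/10), G_i = 10^(G_i,dB/10)
  Stage 1: F_1 = 10^(1.02/10) = 1.265, G_1 = 10^(15.0/10) = 31.62
  Stage 2: F_2 = 10^(1.81/10) = 1.517, G_2 = 10^(−1.81/10) = 0.6592
  Stage 3: F_3 = 10^(10.9/10) = 12.30, G_3 = 10^(−8.72/10) = 0.1343
Friis cascade:
  F = 1.265 + (1.517 − 1)/31.62 + (12.30 − 1)/20.84 = 1.823
NF = 10 log₁₀(1.823) = 2.61 dB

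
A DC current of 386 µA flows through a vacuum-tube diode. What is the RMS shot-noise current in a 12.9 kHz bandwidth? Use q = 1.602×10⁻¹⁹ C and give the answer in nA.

I_n = √(2qI·B)
2qI·B = 2 × 1.602×10⁻¹⁹ × 3.86×10⁻⁴ × 1.29×10⁴ = 1.60×10⁻¹⁸ A²
I_n = √(1.60×10⁻¹⁸) = 1.26×10⁻⁹ A = 1.26 nA

1.26 nA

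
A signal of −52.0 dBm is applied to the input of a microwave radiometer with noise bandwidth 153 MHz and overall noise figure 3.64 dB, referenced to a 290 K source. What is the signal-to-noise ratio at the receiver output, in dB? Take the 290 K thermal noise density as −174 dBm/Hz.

Noise floor: N = −174 + 10 log₁₀(B) + NF
10 log₁₀(1.53×10⁸) = 81.85 dB
N = −174 + 81.85 + 3.64 = −88.51 dBm
SNR = P_sig − N = −52.0 − (−88.51) = 36.51 dB → 36.5 dB

36.5 dB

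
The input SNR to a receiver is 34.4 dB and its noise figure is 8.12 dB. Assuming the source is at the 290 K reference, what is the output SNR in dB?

26.28 dB

By definition F = SNR_in/SNR_out, so in dB: SNR_out = SNR_in − NF
SNR_out = 34.4 − 8.12 = 26.28 dB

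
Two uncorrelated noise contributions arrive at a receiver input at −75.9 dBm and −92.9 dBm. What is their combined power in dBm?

−75.8 dBm

Convert to linear, add, convert back:
P₁ = 2.57×10⁻¹¹ W, P₂ = 5.13×10⁻¹³ W
P_tot = 2.62×10⁻¹¹ W → 10 log₁₀(P_tot / 10⁻³) = −75.8 dBm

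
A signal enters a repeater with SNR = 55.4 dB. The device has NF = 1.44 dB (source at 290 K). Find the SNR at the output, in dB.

53.96 dB

By definition F = SNR_in/SNR_out, so in dB: SNR_out = SNR_in − NF
SNR_out = 55.4 − 1.44 = 53.96 dB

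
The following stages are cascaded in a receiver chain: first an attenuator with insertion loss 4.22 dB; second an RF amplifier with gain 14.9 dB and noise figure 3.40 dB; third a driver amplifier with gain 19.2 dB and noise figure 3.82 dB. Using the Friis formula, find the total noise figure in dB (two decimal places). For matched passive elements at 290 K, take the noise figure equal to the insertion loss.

Convert to linear (a loss of L dB is a gain of −L dB): F_i = 10^(NF_i/10), G_i = 10^(G_i,dB/10)
  Stage 1: F_1 = 10^(4.22/10) = 2.642, G_1 = 10^(−4.22/10) = 0.3784
  Stage 2: F_2 = 10^(3.40/10) = 2.188, G_2 = 10^(14.9/10) = 30.90
  Stage 3: F_3 = 10^(3.82/10) = 2.410, G_3 = 10^(19.2/10) = 83.18
Friis cascade:
  F = 2.642 + (2.188 − 1)/0.3784 + (2.410 − 1)/11.69 = 5.902
NF = 10 log₁₀(5.902) = 7.71 dB

7.71 dB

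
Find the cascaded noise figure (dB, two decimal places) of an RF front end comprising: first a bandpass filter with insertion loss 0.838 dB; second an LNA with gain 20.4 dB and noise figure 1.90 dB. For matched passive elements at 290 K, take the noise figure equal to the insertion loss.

Convert to linear (a loss of L dB is a gain of −L dB): F_i = 10^(NF_i/10), G_i = 10^(G_i,dB/10)
  Stage 1: F_1 = 10^(0.838/10) = 1.213, G_1 = 10^(−0.838/10) = 0.8245
  Stage 2: F_2 = 10^(1.90/10) = 1.549, G_2 = 10^(20.4/10) = 109.6
Friis cascade:
  F = 1.213 + (1.549 − 1)/0.8245 = 1.878
NF = 10 log₁₀(1.878) = 2.74 dB

2.74 dB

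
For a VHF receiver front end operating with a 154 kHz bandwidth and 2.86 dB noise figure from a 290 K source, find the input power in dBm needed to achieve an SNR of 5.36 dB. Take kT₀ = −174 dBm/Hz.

Sensitivity = −174 + 10 log₁₀(B) + NF + SNR_min
= −174 + 51.88 + 2.86 + 5.36
= −113.90 dBm → −113.9 dBm

−113.9 dBm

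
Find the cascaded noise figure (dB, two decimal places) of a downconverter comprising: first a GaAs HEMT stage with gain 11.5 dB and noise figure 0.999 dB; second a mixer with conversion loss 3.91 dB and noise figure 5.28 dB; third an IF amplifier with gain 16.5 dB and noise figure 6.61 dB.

3.12 dB

Convert to linear (a loss of L dB is a gain of −L dB): F_i = 10^(NF_i/10), G_i = 10^(G_i,dB/10)
  Stage 1: F_1 = 10^(0.999/10) = 1.259, G_1 = 10^(11.5/10) = 14.13
  Stage 2: F_2 = 10^(5.28/10) = 3.373, G_2 = 10^(−3.91/10) = 0.4064
  Stage 3: F_3 = 10^(6.61/10) = 4.581, G_3 = 10^(16.5/10) = 44.67
Friis cascade:
  F = 1.259 + (3.373 − 1)/14.13 + (4.581 − 1)/5.741 = 2.050
NF = 10 log₁₀(2.050) = 3.12 dB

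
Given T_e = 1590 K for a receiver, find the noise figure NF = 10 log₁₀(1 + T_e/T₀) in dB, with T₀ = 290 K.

8.12 dB

F = 1 + T_e/T₀ = 1 + 1590/290 = 6.48276
NF = 10 log₁₀(6.48276) = 8.12 dB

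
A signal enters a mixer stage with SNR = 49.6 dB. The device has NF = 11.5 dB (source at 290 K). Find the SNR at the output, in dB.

38.1 dB

By definition F = SNR_in/SNR_out, so in dB: SNR_out = SNR_in − NF
SNR_out = 49.6 − 11.5 = 38.1 dB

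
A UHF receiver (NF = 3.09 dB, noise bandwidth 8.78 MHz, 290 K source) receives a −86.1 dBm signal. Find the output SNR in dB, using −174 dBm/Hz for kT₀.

15.4 dB

Noise floor: N = −174 + 10 log₁₀(B) + NF
10 log₁₀(8.78×10⁶) = 69.43 dB
N = −174 + 69.43 + 3.09 = −101.48 dBm
SNR = P_sig − N = −86.1 − (−101.48) = 15.38 dB → 15.4 dB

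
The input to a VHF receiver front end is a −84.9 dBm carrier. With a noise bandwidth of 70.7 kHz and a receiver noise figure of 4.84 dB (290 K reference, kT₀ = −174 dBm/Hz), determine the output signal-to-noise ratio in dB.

Noise floor: N = −174 + 10 log₁₀(B) + NF
10 log₁₀(7.07×10⁴) = 48.49 dB
N = −174 + 48.49 + 4.84 = −120.67 dBm
SNR = P_sig − N = −84.9 − (−120.67) = 35.77 dB → 35.8 dB

35.8 dB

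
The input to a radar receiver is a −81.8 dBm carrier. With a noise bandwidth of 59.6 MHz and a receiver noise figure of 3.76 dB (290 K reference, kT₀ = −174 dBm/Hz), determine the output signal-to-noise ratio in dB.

10.7 dB

Noise floor: N = −174 + 10 log₁₀(B) + NF
10 log₁₀(5.96×10⁷) = 77.75 dB
N = −174 + 77.75 + 3.76 = −92.49 dBm
SNR = P_sig − N = −81.8 − (−92.49) = 10.69 dB → 10.7 dB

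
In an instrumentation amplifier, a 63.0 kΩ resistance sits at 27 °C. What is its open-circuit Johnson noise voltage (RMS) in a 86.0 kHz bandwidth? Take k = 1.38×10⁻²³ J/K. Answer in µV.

9.47 µV

T = 27 °C + 273.15 = 300.15 K
V_n = √(4kTRB)
4kTRB = 4 × 1.38×10⁻²³ × 300.15 × 6.30×10⁴ × 8.60×10⁴ = 8.98×10⁻¹¹ V²
V_n = √(8.98×10⁻¹¹) = 9.47×10⁻⁶ V = 9.47 µV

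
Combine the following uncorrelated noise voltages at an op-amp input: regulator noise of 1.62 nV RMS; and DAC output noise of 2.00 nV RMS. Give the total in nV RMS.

2.57 nV

Uncorrelated sources add in power (mean-square): V_tot = √(ΣV_i²)
V_tot = √[(1.62×10⁻⁹)² + (2.00×10⁻⁹)²] = 2.57×10⁻⁹ V = 2.57 nV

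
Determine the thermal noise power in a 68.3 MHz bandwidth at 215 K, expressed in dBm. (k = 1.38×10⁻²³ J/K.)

−96.9 dBm

P_n = kTB = 1.38×10⁻²³ × 215 × 6.83×10⁷ = 2.03×10⁻¹³ W
In dBm: 10 log₁₀(2.03×10⁻¹³ / 10⁻³) = −96.9 dBm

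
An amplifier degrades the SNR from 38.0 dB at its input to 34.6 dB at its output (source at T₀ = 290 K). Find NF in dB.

3.4 dB

NF (dB) = SNR_in(dB) − SNR_out(dB) when the source is at T₀
NF = 38.0 − 34.6 = 3.4 dB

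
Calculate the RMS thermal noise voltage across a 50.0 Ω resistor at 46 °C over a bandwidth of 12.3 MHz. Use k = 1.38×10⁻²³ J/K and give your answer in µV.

3.29 µV

T = 46 °C + 273.15 = 319.15 K
V_n = √(4kTRB)
4kTRB = 4 × 1.38×10⁻²³ × 319.15 × 5.00×10¹ × 1.23×10⁷ = 1.08×10⁻¹¹ V²
V_n = √(1.08×10⁻¹¹) = 3.29×10⁻⁶ V = 3.29 µV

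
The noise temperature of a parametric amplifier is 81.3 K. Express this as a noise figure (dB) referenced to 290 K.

1.07 dB

F = 1 + T_e/T₀ = 1 + 81.3/290 = 1.28034
NF = 10 log₁₀(1.28034) = 1.07 dB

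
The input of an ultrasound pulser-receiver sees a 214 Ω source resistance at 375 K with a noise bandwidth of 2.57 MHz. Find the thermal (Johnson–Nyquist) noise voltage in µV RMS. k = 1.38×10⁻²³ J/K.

3.37 µV

V_n = √(4kTRB)
4kTRB = 4 × 1.38×10⁻²³ × 375 × 2.14×10² × 2.57×10⁶ = 1.14×10⁻¹¹ V²
V_n = √(1.14×10⁻¹¹) = 3.37×10⁻⁶ V = 3.37 µV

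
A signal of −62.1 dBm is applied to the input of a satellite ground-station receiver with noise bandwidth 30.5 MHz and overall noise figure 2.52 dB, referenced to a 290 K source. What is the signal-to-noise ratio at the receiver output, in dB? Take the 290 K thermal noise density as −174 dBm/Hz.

Noise floor: N = −174 + 10 log₁₀(B) + NF
10 log₁₀(3.05×10⁷) = 74.84 dB
N = −174 + 74.84 + 2.52 = −96.64 dBm
SNR = P_sig − N = −62.1 − (−96.64) = 34.54 dB → 34.5 dB

34.5 dB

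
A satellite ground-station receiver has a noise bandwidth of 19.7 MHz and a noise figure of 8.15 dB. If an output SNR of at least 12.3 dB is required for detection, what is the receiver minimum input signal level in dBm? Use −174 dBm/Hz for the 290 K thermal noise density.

Sensitivity = −174 + 10 log₁₀(B) + NF + SNR_min
= −174 + 72.94 + 8.15 + 12.3
= −80.61 dBm → −80.6 dBm

−80.6 dBm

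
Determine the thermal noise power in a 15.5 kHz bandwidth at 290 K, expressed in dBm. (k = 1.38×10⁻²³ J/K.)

P_n = kTB = 1.38×10⁻²³ × 290 × 1.55×10⁴ = 6.20×10⁻¹⁷ W
In dBm: 10 log₁₀(6.20×10⁻¹⁷ / 10⁻³) = −132.1 dBm

−132.1 dBm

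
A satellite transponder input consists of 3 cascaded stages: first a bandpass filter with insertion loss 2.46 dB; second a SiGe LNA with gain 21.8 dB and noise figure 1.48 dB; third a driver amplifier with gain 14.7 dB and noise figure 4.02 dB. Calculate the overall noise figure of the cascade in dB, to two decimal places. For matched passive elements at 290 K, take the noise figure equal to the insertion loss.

3.97 dB

Convert to linear (a loss of L dB is a gain of −L dB): F_i = 10^(NF_i/10), G_i = 10^(G_i,dB/10)
  Stage 1: F_1 = 10^(2.46/10) = 1.762, G_1 = 10^(−2.46/10) = 0.5675
  Stage 2: F_2 = 10^(1.48/10) = 1.406, G_2 = 10^(21.8/10) = 151.4
  Stage 3: F_3 = 10^(4.02/10) = 2.523, G_3 = 10^(14.7/10) = 29.51
Friis cascade:
  F = 1.762 + (1.406 − 1)/0.5675 + (2.523 − 1)/85.90 = 2.495
NF = 10 log₁₀(2.495) = 3.97 dB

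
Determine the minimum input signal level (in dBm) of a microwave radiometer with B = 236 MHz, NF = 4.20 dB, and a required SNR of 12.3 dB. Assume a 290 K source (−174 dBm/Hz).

Sensitivity = −174 + 10 log₁₀(B) + NF + SNR_min
= −174 + 83.73 + 4.20 + 12.3
= −73.77 dBm → −73.8 dBm

−73.8 dBm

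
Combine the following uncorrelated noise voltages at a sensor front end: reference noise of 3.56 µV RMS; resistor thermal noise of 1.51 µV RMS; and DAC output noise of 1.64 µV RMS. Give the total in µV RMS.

4.20 µV

Uncorrelated sources add in power (mean-square): V_tot = √(ΣV_i²)
V_tot = √[(3.56×10⁻⁶)² + (1.51×10⁻⁶)² + (1.64×10⁻⁶)²] = 4.20×10⁻⁶ V = 4.20 µV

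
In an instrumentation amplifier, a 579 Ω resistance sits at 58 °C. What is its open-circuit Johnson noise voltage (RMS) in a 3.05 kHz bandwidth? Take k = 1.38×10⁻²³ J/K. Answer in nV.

T = 58 °C + 273.15 = 331.15 K
V_n = √(4kTRB)
4kTRB = 4 × 1.38×10⁻²³ × 331.15 × 5.79×10² × 3.05×10³ = 3.23×10⁻¹⁴ V²
V_n = √(3.23×10⁻¹⁴) = 1.80×10⁻⁷ V = 180 nV

180 nV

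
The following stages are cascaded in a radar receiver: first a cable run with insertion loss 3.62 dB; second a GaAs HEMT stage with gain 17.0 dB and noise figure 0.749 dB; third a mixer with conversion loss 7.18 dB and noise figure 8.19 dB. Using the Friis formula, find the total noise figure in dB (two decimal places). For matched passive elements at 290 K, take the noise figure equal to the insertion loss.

4.76 dB

Convert to linear (a loss of L dB is a gain of −L dB): F_i = 10^(NF_i/10), G_i = 10^(G_i,dB/10)
  Stage 1: F_1 = 10^(3.62/10) = 2.301, G_1 = 10^(−3.62/10) = 0.4345
  Stage 2: F_2 = 10^(0.749/10) = 1.188, G_2 = 10^(17.0/10) = 50.12
  Stage 3: F_3 = 10^(8.19/10) = 6.592, G_3 = 10^(−7.18/10) = 0.1914
Friis cascade:
  F = 2.301 + (1.188 − 1)/0.4345 + (6.592 − 1)/21.78 = 2.991
NF = 10 log₁₀(2.991) = 4.76 dB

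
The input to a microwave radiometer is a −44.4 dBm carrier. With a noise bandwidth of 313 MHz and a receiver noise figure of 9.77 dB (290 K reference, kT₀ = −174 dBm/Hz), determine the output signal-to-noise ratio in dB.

Noise floor: N = −174 + 10 log₁₀(B) + NF
10 log₁₀(3.13×10⁸) = 84.96 dB
N = −174 + 84.96 + 9.77 = −79.27 dBm
SNR = P_sig − N = −44.4 − (−79.27) = 34.87 dB → 34.9 dB

34.9 dB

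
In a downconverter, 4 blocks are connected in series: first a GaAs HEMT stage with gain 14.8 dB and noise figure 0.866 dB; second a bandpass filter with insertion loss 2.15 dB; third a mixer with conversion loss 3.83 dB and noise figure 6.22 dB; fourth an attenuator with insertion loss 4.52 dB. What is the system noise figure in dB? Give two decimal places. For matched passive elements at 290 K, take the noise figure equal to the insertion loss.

Convert to linear (a loss of L dB is a gain of −L dB): F_i = 10^(NF_i/10), G_i = 10^(G_i,dB/10)
  Stage 1: F_1 = 10^(0.866/10) = 1.221, G_1 = 10^(14.8/10) = 30.20
  Stage 2: F_2 = 10^(2.15/10) = 1.641, G_2 = 10^(−2.15/10) = 0.6095
  Stage 3: F_3 = 10^(6.22/10) = 4.188, G_3 = 10^(−3.83/10) = 0.4140
  Stage 4: F_4 = 10^(4.52/10) = 2.831, G_4 = 10^(−4.52/10) = 0.3532
Friis cascade:
  F = 1.221 + (1.641 − 1)/30.20 + (4.188 − 1)/18.41 + (2.831 − 1)/7.621 = 1.655
NF = 10 log₁₀(1.655) = 2.19 dB

2.19 dB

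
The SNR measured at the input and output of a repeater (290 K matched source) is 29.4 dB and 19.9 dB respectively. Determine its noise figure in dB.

9.5 dB

NF (dB) = SNR_in(dB) − SNR_out(dB) when the source is at T₀
NF = 29.4 − 19.9 = 9.5 dB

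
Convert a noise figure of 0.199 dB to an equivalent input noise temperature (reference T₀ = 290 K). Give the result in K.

13.6 K

F = 10^(0.199/10) = 1.04689
T_e = (F − 1)·T₀ = (1.04689 − 1) × 290 = 13.6 K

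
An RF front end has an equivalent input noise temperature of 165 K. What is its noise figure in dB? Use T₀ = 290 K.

F = 1 + T_e/T₀ = 1 + 165/290 = 1.56897
NF = 10 log₁₀(1.56897) = 1.96 dB

1.96 dB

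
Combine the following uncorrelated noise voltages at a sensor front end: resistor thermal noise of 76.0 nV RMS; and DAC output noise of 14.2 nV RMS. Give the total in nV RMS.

Uncorrelated sources add in power (mean-square): V_tot = √(ΣV_i²)
V_tot = √[(7.60×10⁻⁸)² + (1.42×10⁻⁸)²] = 7.73×10⁻⁸ V = 77.3 nV

77.3 nV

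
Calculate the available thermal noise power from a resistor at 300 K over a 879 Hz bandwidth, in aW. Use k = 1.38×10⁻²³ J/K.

P_n = kTB = 1.38×10⁻²³ × 300 × 8.79×10² = 3.64×10⁻¹⁸ W = 3.64 aW

3.64 aW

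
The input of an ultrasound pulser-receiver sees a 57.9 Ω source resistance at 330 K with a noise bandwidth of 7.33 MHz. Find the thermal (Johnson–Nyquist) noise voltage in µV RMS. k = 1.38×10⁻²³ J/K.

2.78 µV

V_n = √(4kTRB)
4kTRB = 4 × 1.38×10⁻²³ × 330 × 5.79×10¹ × 7.33×10⁶ = 7.73×10⁻¹² V²
V_n = √(7.73×10⁻¹²) = 2.78×10⁻⁶ V = 2.78 µV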